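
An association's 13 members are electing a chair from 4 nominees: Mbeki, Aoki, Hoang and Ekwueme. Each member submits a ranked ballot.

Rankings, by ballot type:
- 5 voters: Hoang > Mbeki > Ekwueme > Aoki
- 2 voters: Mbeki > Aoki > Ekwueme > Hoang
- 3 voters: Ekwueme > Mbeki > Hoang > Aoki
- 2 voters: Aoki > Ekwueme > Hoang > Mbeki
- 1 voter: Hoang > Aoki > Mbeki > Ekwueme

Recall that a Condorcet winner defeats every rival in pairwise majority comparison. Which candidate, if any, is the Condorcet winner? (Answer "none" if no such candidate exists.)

none

Head-to-head results (13 voters):
Mbeki vs Aoki: 10 to 3, Mbeki.
Mbeki vs Hoang: Mbeki is ranked higher on 2+3 = 5 ballots, Hoang on 8. Hoang wins 8–5.
Mbeki vs Ekwueme: 5+2+1 = 8 for Mbeki, 5 for Ekwueme — Mbeki by 8–5.
Aoki vs Hoang: Aoki preferred on 2+2 = 4 ballots; Hoang wins 9–4.
Aoki vs Ekwueme: Aoki preferred on 2+2+1 = 5 ballots; Ekwueme wins 8–5.
Hoang vs Ekwueme: Hoang preferred on 5+1 = 6 ballots; Ekwueme wins 7–6.
Each candidate drops at least one matchup (Mbeki loses to Hoang; Aoki loses to Mbeki; Hoang loses to Ekwueme; Ekwueme loses to Mbeki); the cycle Mbeki → Ekwueme → Hoang → Mbeki rules out a Condorcet winner.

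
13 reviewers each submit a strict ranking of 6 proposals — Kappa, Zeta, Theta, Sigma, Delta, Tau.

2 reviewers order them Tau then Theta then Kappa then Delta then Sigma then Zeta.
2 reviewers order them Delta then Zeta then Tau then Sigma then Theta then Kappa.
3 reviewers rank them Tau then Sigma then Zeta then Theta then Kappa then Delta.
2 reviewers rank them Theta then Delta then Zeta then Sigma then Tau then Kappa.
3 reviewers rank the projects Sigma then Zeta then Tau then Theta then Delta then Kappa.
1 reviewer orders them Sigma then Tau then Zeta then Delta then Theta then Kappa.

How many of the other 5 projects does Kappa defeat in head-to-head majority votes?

0

Kappa against each rival (13 reviewers):
Kappa vs Zeta: Zeta wins 11–2.
Kappa vs Theta: 0 to 13, Theta.
Kappa vs Sigma: Sigma, 11–2.
Kappa vs Delta: 5 to 8, Delta.
Kappa vs Tau: Kappa is ranked higher on 0 ballots, Tau on 13. Tau wins 13–0.
Kappa beats no one; loses to Zeta, Theta, Sigma, Delta, Tau — 0 pairwise wins.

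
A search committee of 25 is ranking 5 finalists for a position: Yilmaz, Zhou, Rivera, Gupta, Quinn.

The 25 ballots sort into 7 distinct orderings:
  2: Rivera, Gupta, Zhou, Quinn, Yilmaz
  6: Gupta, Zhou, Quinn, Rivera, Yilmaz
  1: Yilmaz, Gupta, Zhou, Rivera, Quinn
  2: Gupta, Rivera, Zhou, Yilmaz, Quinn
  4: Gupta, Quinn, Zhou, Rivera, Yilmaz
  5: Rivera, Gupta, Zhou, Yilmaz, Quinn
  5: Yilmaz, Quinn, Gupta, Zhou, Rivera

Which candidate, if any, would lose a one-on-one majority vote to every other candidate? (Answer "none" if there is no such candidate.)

Pairwise majorities:
Yilmaz–Zhou: Zhou 19–6.
Yilmaz vs Rivera: Yilmaz is ranked higher on 1+5 = 6 ballots, Rivera on 19. Rivera wins 19–6.
Yilmaz vs Gupta: Gupta wins 19–6.
Yilmaz vs Quinn: Yilmaz wins 13–12.
Zhou vs Rivera: Zhou is ranked higher on 6+1+4+5 = 16 ballots, Rivera on 9. Zhou wins 16–9.
Zhou–Gupta: Gupta 25–0.
Zhou–Quinn: Zhou 16–9.
Rivera–Gupta: Gupta 18–7.
Rivera vs Quinn: 2+1+2+5 = 10 for Rivera, 15 for Quinn — Quinn by 15–10.
Gupta vs Quinn: Gupta, 20–5.
Every candidate wins at least one matchup (Yilmaz beats Quinn; Zhou beats Yilmaz; Rivera beats Yilmaz; Gupta beats Yilmaz; Quinn beats Rivera), so there is no Condorcet loser.

none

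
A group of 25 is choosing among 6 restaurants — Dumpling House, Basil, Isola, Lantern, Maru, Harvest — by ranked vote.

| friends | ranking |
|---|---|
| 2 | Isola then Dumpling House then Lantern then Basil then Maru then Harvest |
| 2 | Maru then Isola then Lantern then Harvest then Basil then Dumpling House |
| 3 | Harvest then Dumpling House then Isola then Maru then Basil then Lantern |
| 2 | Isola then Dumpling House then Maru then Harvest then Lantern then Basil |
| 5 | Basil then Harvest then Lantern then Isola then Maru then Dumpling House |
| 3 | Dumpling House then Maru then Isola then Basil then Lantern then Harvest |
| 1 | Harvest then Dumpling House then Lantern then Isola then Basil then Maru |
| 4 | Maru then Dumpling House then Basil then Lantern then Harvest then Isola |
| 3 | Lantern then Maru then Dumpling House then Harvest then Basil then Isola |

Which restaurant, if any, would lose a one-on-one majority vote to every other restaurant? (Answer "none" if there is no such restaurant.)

none

Pairwise majorities:
Dumpling House vs Basil: Dumpling House wins 18–7.
Dumpling House–Isola: Dumpling House 14–11.
Dumpling House vs Lantern: Dumpling House preferred on 2+3+2+3+1+4 = 15 ballots; Dumpling House wins 15–10.
Dumpling House vs Maru: 2+3+2+3+1 = 11 for Dumpling House, 14 for Maru — Maru by 14–11.
Dumpling House vs Harvest: Dumpling House preferred on 2+2+3+4+3 = 14 ballots; Dumpling House wins 14–11.
Basil vs Isola: 5+4+3 = 12 for Basil, 13 for Isola — Isola by 13–12.
Basil vs Lantern: Basil wins 15–10.
Basil vs Maru: 2+5+1 = 8 for Basil, 17 for Maru — Maru by 17–8.
Basil vs Harvest: Basil, 14–11.
Isola vs Lantern: Isola is ranked higher on 2+2+3+2+3 = 12 ballots, Lantern on 13. Lantern wins 13–12.
Isola–Maru: Isola 13–12.
Isola–Harvest: Harvest 16–9.
Lantern vs Maru: Maru wins 14–11.
Lantern–Harvest: Lantern 14–11.
Maru vs Harvest: Maru, 16–9.
Every restaurant wins at least one matchup (Dumpling House beats Basil; Basil beats Lantern; Isola beats Basil; Lantern beats Isola; Maru beats Dumpling House; Harvest beats Isola), so there is no Condorcet loser.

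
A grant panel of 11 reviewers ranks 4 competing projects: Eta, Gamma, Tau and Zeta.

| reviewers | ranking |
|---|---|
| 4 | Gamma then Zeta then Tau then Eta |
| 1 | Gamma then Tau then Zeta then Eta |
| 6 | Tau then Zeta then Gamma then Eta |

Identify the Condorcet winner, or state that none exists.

Tau

Head-to-head results (11 reviewers):
Eta vs Gamma: Eta preferred on 0 ballots; Gamma wins 11–0.
Eta vs Tau: Eta is ranked higher on 0 ballots, Tau on 11. Tau wins 11–0.
Eta vs Zeta: 0 to 11, Zeta.
Gamma vs Tau: Gamma is ranked higher on 4+1 = 5 ballots, Tau on 6. Tau wins 6–5.
Gamma vs Zeta: Gamma is ranked higher on 4+1 = 5 ballots, Zeta on 6. Zeta wins 6–5.
Tau vs Zeta: Tau is ranked higher on 1+6 = 7 ballots, Zeta on 4. Tau wins 7–4.
Only Tau has no losses; Tau is the Condorcet winner.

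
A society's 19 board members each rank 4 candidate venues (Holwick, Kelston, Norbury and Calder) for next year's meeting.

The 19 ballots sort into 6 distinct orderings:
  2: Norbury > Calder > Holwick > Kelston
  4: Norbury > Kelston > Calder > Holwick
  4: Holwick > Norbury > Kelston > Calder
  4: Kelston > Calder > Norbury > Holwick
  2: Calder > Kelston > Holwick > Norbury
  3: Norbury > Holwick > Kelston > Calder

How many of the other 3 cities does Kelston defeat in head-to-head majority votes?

Kelston against each rival (19 organisers):
Kelston vs Holwick: 4+4+2 = 10 for Kelston, 9 for Holwick — Kelston by 10–9.
Kelston vs Norbury: 6 to 13, Norbury.
Kelston vs Calder: Kelston, 15–4.
Kelston beats Holwick, Calder; loses to Norbury — 2 pairwise wins.

2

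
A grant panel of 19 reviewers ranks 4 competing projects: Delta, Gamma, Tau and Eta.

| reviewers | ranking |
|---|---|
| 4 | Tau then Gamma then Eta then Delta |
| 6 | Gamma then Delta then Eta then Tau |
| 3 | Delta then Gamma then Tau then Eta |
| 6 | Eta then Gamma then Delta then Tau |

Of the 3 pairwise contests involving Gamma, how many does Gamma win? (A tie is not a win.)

Gamma against each rival (19 reviewers):
Gamma vs Delta: 4+6+6 = 16 for Gamma, 3 for Delta — Gamma by 16–3.
Gamma vs Tau: Gamma wins 15–4.
Gamma vs Eta: Gamma wins 13–6.
Gamma beats Delta, Tau, Eta — 3 pairwise wins.

3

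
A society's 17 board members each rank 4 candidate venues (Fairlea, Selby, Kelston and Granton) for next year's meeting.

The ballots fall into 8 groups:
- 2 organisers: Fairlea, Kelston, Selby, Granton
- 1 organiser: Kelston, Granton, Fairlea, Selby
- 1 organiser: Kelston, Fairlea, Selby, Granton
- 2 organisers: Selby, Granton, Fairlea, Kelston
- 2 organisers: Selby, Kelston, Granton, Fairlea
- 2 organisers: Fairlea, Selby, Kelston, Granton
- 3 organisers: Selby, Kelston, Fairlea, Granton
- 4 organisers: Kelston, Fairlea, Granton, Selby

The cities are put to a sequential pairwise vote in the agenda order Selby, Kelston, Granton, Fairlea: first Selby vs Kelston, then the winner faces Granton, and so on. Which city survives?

Fairlea

Round 1: Selby vs Kelston — 9–8, Selby advances.
Round 2: Selby vs Granton — 12–5, Selby advances.
Round 3: Selby vs Fairlea — 7–10, Fairlea advances.
Fairlea survives the agenda.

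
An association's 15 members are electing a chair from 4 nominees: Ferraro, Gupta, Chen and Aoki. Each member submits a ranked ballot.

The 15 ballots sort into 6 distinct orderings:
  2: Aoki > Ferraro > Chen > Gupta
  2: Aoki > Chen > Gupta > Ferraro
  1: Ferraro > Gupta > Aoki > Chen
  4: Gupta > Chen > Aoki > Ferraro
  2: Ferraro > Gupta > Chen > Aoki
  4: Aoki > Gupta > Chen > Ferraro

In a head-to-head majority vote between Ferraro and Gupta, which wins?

Ballots ranking Ferraro above Gupta: 2 + 1 + 2 = 5.
Ballots ranking Gupta above Ferraro: 15 − 5 = 10.
Gupta wins the head-to-head 10–5.

Gupta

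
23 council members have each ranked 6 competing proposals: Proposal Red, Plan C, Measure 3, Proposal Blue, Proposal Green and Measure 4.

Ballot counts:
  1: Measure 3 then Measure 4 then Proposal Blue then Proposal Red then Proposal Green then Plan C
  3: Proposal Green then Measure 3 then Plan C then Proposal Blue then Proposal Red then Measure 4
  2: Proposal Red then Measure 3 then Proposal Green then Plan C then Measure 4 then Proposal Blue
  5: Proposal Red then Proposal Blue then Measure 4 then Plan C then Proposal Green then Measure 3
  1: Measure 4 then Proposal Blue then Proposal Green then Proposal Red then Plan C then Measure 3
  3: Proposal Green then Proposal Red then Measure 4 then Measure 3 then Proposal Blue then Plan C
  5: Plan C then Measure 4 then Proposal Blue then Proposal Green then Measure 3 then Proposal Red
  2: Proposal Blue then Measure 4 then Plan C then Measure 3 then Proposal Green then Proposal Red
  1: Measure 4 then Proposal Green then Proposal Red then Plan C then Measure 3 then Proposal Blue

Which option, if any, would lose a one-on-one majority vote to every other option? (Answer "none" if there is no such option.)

Head-to-head results (23 council members):
Proposal Red–Plan C: Proposal Red 13–10.
Proposal Red vs Measure 3: Proposal Red, 12–11.
Proposal Red–Proposal Blue: Proposal Blue 12–11.
Proposal Red vs Proposal Green: 1+2+5 = 8 for Proposal Red, 15 for Proposal Green — Proposal Green by 15–8.
Proposal Red vs Measure 4: 3+2+5+3 = 13 for Proposal Red, 10 for Measure 4 — Proposal Red by 13–10.
Plan C–Measure 3: Plan C 14–9.
Plan C vs Proposal Blue: 3+2+5+1 = 11 for Plan C, 12 for Proposal Blue — Proposal Blue by 12–11.
Plan C–Proposal Green: Plan C 12–11.
Plan C vs Measure 4: 10 to 13, Measure 4.
Measure 3–Proposal Blue: Proposal Blue 13–10.
Measure 3 vs Proposal Green: Proposal Green wins 18–5.
Measure 3 vs Measure 4: Measure 3 is ranked higher on 1+3+2 = 6 ballots, Measure 4 on 17. Measure 4 wins 17–6.
Proposal Blue–Proposal Green: Proposal Blue 14–9.
Proposal Blue vs Measure 4: Measure 4, 13–10.
Proposal Green–Measure 4: Measure 4 15–8.
Measure 3 is beaten in every head-to-head and is the Condorcet loser.

Measure 3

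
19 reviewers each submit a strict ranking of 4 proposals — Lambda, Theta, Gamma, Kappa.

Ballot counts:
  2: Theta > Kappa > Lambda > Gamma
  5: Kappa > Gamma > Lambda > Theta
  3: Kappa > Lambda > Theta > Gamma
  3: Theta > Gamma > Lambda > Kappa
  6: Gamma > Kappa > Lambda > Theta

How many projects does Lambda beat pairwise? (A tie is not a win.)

1

Lambda against each rival (19 reviewers):
Lambda vs Theta: Lambda wins 14–5.
Lambda vs Gamma: 2+3 = 5 for Lambda, 14 for Gamma — Gamma by 14–5.
Lambda vs Kappa: Kappa, 16–3.
Lambda beats Theta; loses to Gamma, Kappa — 1 pairwise win.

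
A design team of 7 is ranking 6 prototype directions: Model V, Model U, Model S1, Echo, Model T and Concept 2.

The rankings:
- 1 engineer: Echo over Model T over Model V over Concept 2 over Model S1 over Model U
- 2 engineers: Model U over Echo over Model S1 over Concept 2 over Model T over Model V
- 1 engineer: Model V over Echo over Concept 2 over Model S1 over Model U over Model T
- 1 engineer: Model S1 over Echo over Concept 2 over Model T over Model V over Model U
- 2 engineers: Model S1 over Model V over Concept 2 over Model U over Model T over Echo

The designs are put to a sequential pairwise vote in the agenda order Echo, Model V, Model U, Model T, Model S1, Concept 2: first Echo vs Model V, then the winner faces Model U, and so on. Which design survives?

Model S1

Round 1: Echo vs Model V — 4–3, Echo advances.
Round 2: Echo vs Model U — 3–4, Model U advances.
Round 3: Model U vs Model T — 5–2, Model U advances.
Round 4: Model U vs Model S1 — 2–5, Model S1 advances.
Round 5: Model S1 vs Concept 2 — 5–2, Model S1 advances.
Model S1 survives the agenda.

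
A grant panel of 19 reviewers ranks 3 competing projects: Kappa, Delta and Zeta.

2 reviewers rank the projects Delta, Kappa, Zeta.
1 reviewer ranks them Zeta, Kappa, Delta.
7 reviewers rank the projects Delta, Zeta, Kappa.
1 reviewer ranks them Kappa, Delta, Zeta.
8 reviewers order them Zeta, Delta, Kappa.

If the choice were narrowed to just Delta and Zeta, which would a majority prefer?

Delta

Ballots ranking Delta above Zeta: 2 + 7 + 1 = 10.
Ballots ranking Zeta above Delta: 19 − 10 = 9.
Delta wins the head-to-head 10–9.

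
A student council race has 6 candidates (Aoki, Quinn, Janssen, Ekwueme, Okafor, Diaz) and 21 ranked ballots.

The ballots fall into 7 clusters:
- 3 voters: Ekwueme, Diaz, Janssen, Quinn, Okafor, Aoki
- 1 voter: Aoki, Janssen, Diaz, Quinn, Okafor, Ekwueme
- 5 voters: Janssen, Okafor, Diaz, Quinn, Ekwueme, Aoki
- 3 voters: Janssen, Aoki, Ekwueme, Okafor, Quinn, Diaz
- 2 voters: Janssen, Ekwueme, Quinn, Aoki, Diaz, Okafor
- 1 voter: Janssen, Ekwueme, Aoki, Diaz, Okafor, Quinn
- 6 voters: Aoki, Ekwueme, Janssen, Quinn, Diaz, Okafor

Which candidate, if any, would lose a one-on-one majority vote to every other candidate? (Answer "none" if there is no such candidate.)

Okafor

Pairwise majorities:
Aoki vs Quinn: Aoki, 11–10.
Aoki vs Janssen: Janssen, 14–7.
Aoki vs Ekwueme: Ekwueme, 11–10.
Aoki–Okafor: Aoki 13–8.
Aoki vs Diaz: 13 to 8, Aoki.
Quinn vs Janssen: Janssen wins 21–0.
Quinn vs Ekwueme: Ekwueme, 15–6.
Quinn vs Okafor: Quinn, 12–9.
Quinn vs Diaz: 11 to 10, Quinn.
Janssen vs Ekwueme: 12 to 9, Janssen.
Janssen vs Okafor: 21 to 0, Janssen.
Janssen vs Diaz: Janssen is ranked higher on 1+5+3+2+1+6 = 18 ballots, Diaz on 3. Janssen wins 18–3.
Ekwueme–Okafor: Ekwueme 15–6.
Ekwueme vs Diaz: Ekwueme, 15–6.
Okafor vs Diaz: Diaz wins 13–8.
Only Okafor has no wins; Okafor is the Condorcet loser.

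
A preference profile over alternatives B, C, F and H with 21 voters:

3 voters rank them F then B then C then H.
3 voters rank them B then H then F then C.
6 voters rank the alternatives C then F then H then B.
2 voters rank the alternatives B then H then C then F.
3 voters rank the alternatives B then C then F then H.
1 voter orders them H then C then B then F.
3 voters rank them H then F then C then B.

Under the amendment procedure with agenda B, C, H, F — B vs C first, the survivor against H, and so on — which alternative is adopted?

Round 1: B vs C — 11–10, B advances.
Round 2: B vs H — 11–10, B advances.
Round 3: B vs F — 9–12, F advances.
F survives the agenda.

F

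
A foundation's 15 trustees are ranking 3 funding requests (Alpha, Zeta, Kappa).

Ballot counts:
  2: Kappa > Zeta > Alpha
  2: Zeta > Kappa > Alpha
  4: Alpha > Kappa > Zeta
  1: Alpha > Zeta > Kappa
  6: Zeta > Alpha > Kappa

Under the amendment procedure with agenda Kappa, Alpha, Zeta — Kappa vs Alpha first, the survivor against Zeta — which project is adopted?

Round 1: Kappa vs Alpha — 4–11, Alpha advances.
Round 2: Alpha vs Zeta — 5–10, Zeta advances.
Zeta survives the agenda.

Zeta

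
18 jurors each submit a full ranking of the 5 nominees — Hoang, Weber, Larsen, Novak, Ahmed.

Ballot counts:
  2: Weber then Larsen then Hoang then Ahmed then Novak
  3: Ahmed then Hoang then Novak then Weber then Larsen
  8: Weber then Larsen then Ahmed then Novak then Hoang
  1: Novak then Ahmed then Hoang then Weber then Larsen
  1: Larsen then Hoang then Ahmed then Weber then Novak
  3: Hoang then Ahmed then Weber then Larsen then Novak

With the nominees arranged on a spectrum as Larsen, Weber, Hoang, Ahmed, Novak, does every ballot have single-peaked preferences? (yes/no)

Axis positions: Larsen=1, Weber=2, Hoang=3, Ahmed=4, Novak=5.
Group 1 (peak Weber at position 2): ranking walks positions 2-1-3-4-5, expanding outward from the peak — single-peaked.
Group 2 (peak Ahmed at position 4): ranking walks positions 4-3-5-2-1, expanding outward from the peak — single-peaked.
Group 3: ranking walks positions 2-1-4-5-3; Ahmed is ranked above Hoang even though Hoang lies between Ahmed and the peak Weber on the axis — preferences dip and rise again. Not single-peaked.
Group 4 (peak Novak at position 5): ranking walks positions 5-4-3-2-1, expanding outward from the peak — single-peaked.
Group 5: ranking walks positions 1-3-4-2-5; Hoang is ranked above Weber even though Weber lies between Hoang and the peak Larsen on the axis — preferences dip and rise again. Not single-peaked.
Group 6 (peak Hoang at position 3): ranking walks positions 3-4-2-1-5, expanding outward from the peak — single-peaked.
Group 3 violates single-peakedness, so the profile is not single-peaked on this axis.

no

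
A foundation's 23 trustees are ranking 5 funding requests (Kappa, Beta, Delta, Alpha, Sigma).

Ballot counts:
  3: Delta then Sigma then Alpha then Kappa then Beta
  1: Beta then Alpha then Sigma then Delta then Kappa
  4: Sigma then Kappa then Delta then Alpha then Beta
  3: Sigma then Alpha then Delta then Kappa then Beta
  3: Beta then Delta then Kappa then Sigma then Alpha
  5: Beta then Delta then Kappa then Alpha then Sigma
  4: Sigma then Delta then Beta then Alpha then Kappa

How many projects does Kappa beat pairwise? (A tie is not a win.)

1

Kappa against each rival (23 reviewers):
Kappa vs Beta: 3+4+3 = 10 for Kappa, 13 for Beta — Beta by 13–10.
Kappa–Delta: Delta 19–4.
Kappa vs Alpha: Kappa preferred on 4+3+5 = 12 ballots; Kappa wins 12–11.
Kappa vs Sigma: Sigma, 15–8.
Kappa beats Alpha; loses to Beta, Delta, Sigma — 1 pairwise win.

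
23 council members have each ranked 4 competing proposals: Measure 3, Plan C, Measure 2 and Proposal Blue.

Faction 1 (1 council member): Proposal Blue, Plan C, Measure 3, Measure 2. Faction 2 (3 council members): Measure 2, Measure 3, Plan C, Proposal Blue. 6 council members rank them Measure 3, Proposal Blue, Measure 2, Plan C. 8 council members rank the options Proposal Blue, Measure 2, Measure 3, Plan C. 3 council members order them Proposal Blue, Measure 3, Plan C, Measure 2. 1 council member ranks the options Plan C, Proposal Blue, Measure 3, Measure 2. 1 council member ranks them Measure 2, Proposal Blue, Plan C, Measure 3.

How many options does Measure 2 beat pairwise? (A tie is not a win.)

Measure 2 against each rival (23 council members):
Measure 2 vs Measure 3: 3+8+1 = 12 for Measure 2, 11 for Measure 3 — Measure 2 by 12–11.
Measure 2 vs Plan C: Measure 2 preferred on 3+6+8+1 = 18 ballots; Measure 2 wins 18–5.
Measure 2–Proposal Blue: Proposal Blue 19–4.
Measure 2 beats Measure 3, Plan C; loses to Proposal Blue — 2 pairwise wins.

2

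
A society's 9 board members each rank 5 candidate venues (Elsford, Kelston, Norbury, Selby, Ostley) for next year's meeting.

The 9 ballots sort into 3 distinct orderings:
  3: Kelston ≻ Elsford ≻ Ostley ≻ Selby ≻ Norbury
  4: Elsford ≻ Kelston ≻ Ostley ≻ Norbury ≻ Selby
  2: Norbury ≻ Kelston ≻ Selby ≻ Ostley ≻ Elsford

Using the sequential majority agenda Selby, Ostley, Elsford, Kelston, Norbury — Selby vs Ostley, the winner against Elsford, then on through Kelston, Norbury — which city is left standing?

Kelston

Round 1: Selby vs Ostley — 2–7, Ostley advances.
Round 2: Ostley vs Elsford — 2–7, Elsford advances.
Round 3: Elsford vs Kelston — 4–5, Kelston advances.
Round 4: Kelston vs Norbury — 7–2, Kelston advances.
The agenda winner is Kelston.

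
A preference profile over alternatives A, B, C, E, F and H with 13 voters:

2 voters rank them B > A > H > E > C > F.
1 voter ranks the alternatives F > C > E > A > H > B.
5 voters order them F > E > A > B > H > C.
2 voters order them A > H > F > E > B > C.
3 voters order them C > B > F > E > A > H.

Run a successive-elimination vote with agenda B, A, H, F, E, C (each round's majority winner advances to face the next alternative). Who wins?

Round 1: B vs A — 5–8, A advances.
Round 2: A vs H — 13–0, A advances.
Round 3: A vs F — 4–9, F advances.
Round 4: F vs E — 11–2, F advances.
Round 5: F vs C — 8–5, F advances.
F survives the agenda.

F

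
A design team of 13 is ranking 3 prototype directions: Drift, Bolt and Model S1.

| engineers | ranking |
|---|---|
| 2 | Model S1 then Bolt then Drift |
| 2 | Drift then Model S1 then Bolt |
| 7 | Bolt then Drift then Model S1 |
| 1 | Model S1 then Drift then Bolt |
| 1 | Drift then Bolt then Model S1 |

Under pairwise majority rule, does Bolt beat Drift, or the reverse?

Bolt

Ballots ranking Bolt above Drift: 2 + 7 = 9.
Ballots ranking Drift above Bolt: 13 − 9 = 4.
Bolt wins the head-to-head 9–4.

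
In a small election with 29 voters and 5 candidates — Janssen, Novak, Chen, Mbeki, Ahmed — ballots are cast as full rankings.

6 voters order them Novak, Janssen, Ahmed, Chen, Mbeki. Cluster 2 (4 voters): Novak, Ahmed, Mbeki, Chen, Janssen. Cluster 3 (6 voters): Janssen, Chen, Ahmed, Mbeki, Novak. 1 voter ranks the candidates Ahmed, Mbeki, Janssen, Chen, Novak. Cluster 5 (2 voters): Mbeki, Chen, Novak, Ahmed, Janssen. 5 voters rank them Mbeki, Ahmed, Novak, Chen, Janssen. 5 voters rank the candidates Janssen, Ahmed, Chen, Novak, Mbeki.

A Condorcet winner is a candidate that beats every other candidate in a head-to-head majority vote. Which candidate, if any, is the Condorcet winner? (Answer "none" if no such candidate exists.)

none

Pairwise majorities:
Janssen vs Novak: Janssen is ranked higher on 6+1+5 = 12 ballots, Novak on 17. Novak wins 17–12.
Janssen vs Chen: Janssen is ranked higher on 6+6+1+5 = 18 ballots, Chen on 11. Janssen wins 18–11.
Janssen vs Mbeki: Janssen preferred on 6+6+5 = 17 ballots; Janssen wins 17–12.
Janssen vs Ahmed: 6+6+5 = 17 for Janssen, 12 for Ahmed — Janssen by 17–12.
Novak vs Chen: Novak is ranked higher on 6+4+5 = 15 ballots, Chen on 14. Novak wins 15–14.
Novak vs Mbeki: 15 to 14, Novak.
Novak vs Ahmed: Novak is ranked higher on 6+4+2 = 12 ballots, Ahmed on 17. Ahmed wins 17–12.
Chen vs Mbeki: 17 to 12, Chen.
Chen vs Ahmed: 6+2 = 8 for Chen, 21 for Ahmed — Ahmed by 21–8.
Mbeki vs Ahmed: Mbeki preferred on 2+5 = 7 ballots; Ahmed wins 22–7.
No candidate is unbeaten: Janssen loses to Novak; Novak loses to Ahmed; Chen loses to Janssen; Mbeki loses to Janssen; Ahmed loses to Janssen. In particular Janssen > Ahmed > Novak > Janssen is a majority cycle — no Condorcet winner exists.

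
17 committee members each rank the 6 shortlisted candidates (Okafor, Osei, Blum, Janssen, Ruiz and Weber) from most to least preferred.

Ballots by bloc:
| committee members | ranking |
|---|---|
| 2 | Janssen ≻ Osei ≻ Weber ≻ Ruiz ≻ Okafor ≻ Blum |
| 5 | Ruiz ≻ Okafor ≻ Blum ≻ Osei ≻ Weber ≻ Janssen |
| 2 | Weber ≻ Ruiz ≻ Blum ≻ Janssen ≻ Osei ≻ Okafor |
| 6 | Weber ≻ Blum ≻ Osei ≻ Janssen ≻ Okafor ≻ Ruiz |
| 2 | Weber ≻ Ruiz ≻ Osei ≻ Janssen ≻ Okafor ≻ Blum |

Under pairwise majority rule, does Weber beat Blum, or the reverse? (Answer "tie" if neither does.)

Ballots ranking Weber above Blum: 2 + 2 + 6 + 2 = 12.
Ballots ranking Blum above Weber: 17 − 12 = 5.
Weber wins the head-to-head 12–5.

Weber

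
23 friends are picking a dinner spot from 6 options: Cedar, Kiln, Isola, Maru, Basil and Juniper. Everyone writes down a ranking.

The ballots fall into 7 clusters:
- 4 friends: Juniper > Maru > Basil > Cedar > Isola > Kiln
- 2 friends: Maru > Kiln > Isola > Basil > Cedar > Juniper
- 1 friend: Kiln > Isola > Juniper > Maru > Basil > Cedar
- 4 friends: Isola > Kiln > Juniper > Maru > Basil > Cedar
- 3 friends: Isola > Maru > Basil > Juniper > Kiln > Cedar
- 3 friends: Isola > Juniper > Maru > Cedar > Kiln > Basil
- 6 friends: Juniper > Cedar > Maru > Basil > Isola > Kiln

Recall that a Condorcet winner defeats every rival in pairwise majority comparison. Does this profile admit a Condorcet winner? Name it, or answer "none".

none

Check each pair by majority over 23 ballots:
Cedar–Kiln: Cedar 13–10.
Cedar vs Isola: Isola, 13–10.
Cedar–Maru: Maru 17–6.
Cedar vs Basil: Basil wins 14–9.
Cedar vs Juniper: Juniper wins 21–2.
Kiln vs Isola: Isola wins 20–3.
Kiln–Maru: Maru 18–5.
Kiln–Basil: Basil 13–10.
Kiln vs Juniper: Juniper, 16–7.
Isola–Maru: Maru 12–11.
Isola vs Basil: Isola wins 13–10.
Isola–Juniper: Isola 13–10.
Maru–Basil: Maru 23–0.
Maru vs Juniper: Juniper, 18–5.
Basil vs Juniper: Juniper, 18–5.
No restaurant is unbeaten: Cedar loses to Isola; Kiln loses to Cedar; Isola loses to Maru; Maru loses to Juniper; Basil loses to Isola; Juniper loses to Isola. In particular Isola beats Juniper beats Maru beats Isola is a majority cycle — no Condorcet winner exists.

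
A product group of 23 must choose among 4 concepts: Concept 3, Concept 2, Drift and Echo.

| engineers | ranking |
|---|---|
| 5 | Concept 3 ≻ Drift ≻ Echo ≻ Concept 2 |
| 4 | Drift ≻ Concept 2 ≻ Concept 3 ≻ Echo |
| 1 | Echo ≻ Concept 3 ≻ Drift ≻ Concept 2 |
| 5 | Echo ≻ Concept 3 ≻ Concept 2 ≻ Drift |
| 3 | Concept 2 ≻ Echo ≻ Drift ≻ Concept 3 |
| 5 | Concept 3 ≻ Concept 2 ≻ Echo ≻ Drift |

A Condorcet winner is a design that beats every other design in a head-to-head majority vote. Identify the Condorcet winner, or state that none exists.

Concept 3

Head-to-head results (23 engineers):
Concept 3 vs Concept 2: Concept 3 is ranked higher on 5+1+5+5 = 16 ballots, Concept 2 on 7. Concept 3 wins 16–7.
Concept 3 vs Drift: 16 to 7, Concept 3.
Concept 3 vs Echo: 14 to 9, Concept 3.
Concept 2 vs Drift: 13 to 10, Concept 2.
Concept 2 vs Echo: 4+3+5 = 12 for Concept 2, 11 for Echo — Concept 2 by 12–11.
Drift vs Echo: Drift preferred on 5+4 = 9 ballots; Echo wins 14–9.
Concept 3 defeats every rival head-to-head and is the Condorcet winner.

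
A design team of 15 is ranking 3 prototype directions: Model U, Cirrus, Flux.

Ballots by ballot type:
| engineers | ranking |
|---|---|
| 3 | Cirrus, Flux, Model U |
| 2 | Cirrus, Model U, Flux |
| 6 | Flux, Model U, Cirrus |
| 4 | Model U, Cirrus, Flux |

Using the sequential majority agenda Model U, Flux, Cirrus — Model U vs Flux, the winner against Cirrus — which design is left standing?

Round 1: Model U vs Flux — 6–9, Flux advances.
Round 2: Flux vs Cirrus — 6–9, Cirrus advances.
The agenda winner is Cirrus.

Cirrus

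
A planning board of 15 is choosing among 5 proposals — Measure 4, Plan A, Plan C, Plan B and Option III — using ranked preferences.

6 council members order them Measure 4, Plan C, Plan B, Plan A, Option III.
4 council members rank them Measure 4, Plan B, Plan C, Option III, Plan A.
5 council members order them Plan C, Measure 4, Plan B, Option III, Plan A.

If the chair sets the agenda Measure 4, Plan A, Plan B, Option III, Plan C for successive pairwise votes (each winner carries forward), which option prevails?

Measure 4

Round 1: Measure 4 vs Plan A — 15–0, Measure 4 advances.
Round 2: Measure 4 vs Plan B — 15–0, Measure 4 advances.
Round 3: Measure 4 vs Option III — 15–0, Measure 4 advances.
Round 4: Measure 4 vs Plan C — 10–5, Measure 4 advances.
The agenda winner is Measure 4.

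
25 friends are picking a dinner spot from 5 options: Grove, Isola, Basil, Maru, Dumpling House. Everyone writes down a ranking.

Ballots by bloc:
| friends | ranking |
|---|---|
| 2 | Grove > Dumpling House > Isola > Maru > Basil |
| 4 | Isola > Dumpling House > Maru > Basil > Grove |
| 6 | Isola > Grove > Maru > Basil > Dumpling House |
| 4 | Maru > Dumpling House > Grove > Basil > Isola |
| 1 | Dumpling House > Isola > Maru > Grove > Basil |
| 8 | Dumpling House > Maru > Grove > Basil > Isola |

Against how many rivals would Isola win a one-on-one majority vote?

Isola against each rival (25 friends):
Isola vs Grove: Grove, 14–11.
Isola vs Basil: 13 to 12, Isola.
Isola vs Maru: Isola preferred on 2+4+6+1 = 13 ballots; Isola wins 13–12.
Isola vs Dumpling House: Dumpling House, 15–10.
Isola beats Basil, Maru; loses to Grove, Dumpling House — 2 pairwise wins.

2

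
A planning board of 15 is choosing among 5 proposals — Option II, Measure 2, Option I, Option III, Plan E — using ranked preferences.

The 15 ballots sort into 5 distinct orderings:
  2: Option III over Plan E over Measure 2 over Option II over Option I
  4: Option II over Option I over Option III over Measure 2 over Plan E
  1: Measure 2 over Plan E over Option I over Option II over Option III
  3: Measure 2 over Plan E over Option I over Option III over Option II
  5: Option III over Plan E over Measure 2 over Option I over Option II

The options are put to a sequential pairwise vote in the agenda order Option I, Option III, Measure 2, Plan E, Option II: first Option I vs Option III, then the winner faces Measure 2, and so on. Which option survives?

Measure 2

Round 1: Option I vs Option III — 8–7, Option I advances.
Round 2: Option I vs Measure 2 — 4–11, Measure 2 advances.
Round 3: Measure 2 vs Plan E — 8–7, Measure 2 advances.
Round 4: Measure 2 vs Option II — 11–4, Measure 2 advances.
Measure 2 survives the agenda.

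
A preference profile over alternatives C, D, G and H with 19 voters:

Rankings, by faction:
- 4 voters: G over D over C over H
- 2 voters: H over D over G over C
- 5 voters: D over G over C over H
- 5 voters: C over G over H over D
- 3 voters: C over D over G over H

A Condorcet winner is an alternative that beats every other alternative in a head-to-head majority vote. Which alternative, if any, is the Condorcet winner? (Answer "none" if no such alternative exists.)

Head-to-head results (19 voters):
C–D: D 11–8.
C vs G: 8 to 11, G.
C vs H: C, 17–2.
D–G: D 10–9.
D vs H: 12 to 7, D.
G vs H: G, 17–2.
D defeats every rival head-to-head and is the Condorcet winner.

D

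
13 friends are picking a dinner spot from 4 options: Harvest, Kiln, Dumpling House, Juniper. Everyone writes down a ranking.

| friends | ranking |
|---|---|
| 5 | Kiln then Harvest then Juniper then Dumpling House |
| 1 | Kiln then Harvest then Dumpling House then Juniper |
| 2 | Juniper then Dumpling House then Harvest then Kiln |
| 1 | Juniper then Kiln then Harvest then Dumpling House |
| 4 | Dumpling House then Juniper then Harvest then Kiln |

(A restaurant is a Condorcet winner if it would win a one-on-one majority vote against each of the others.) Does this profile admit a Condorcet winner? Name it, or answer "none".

Pairwise majorities:
Harvest vs Kiln: 6 to 7, Kiln.
Harvest–Dumpling House: Harvest 7–6.
Harvest vs Juniper: Harvest is ranked higher on 5+1 = 6 ballots, Juniper on 7. Juniper wins 7–6.
Kiln vs Dumpling House: Kiln preferred on 5+1+1 = 7 ballots; Kiln wins 7–6.
Kiln vs Juniper: 5+1 = 6 for Kiln, 7 for Juniper — Juniper by 7–6.
Dumpling House vs Juniper: Dumpling House preferred on 1+4 = 5 ballots; Juniper wins 8–5.
Juniper wins every pairwise contest, so Juniper is the Condorcet winner.

Juniper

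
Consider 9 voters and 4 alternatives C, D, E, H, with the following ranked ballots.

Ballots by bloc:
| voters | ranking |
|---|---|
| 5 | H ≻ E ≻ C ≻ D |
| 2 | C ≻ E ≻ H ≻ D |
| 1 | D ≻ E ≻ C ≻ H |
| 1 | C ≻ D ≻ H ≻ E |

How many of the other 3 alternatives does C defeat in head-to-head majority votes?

C against each rival (9 voters):
C vs D: C, 8–1.
C vs E: E, 6–3.
C vs H: 4 to 5, H.
C beats D; loses to E, H — 1 pairwise win.

1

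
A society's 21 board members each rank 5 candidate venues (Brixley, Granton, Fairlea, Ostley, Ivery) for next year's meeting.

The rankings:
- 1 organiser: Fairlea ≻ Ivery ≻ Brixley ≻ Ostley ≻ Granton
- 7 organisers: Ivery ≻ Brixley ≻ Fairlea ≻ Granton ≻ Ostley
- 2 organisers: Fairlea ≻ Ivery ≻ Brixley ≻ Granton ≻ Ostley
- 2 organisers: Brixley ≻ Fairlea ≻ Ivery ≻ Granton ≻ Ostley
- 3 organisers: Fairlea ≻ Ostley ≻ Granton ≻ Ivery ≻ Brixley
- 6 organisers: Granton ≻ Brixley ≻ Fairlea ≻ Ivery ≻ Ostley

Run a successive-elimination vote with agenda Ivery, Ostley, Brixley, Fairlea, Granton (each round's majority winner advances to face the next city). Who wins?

Fairlea

Round 1: Ivery vs Ostley — 18–3, Ivery advances.
Round 2: Ivery vs Brixley — 13–8, Ivery advances.
Round 3: Ivery vs Fairlea — 7–14, Fairlea advances.
Round 4: Fairlea vs Granton — 15–6, Fairlea advances.
Fairlea survives the agenda.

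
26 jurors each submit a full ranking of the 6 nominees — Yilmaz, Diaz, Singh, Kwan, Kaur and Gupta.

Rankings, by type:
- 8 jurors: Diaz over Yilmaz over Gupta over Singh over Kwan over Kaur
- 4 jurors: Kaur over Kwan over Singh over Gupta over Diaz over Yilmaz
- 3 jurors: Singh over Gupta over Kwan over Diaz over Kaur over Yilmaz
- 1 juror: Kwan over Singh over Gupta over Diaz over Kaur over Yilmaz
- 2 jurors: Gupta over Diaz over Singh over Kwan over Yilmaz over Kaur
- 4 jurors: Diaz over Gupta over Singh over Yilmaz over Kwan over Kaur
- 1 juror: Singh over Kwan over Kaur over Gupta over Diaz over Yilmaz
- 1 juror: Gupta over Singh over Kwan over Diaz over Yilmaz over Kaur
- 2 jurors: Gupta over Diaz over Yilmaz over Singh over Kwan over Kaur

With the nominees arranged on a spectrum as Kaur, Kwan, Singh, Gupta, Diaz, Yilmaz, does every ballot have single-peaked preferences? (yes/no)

Axis positions: Kaur=1, Kwan=2, Singh=3, Gupta=4, Diaz=5, Yilmaz=6.
Type 1 (peak Diaz at position 5): ranking walks positions 5-6-4-3-2-1, expanding outward from the peak — single-peaked.
Type 2 (peak Kaur at position 1): ranking walks positions 1-2-3-4-5-6, expanding outward from the peak — single-peaked.
Type 3 (peak Singh at position 3): ranking walks positions 3-4-2-5-1-6, expanding outward from the peak — single-peaked.
Type 4 (peak Kwan at position 2): ranking walks positions 2-3-4-5-1-6, expanding outward from the peak — single-peaked.
Type 5 (peak Gupta at position 4): ranking walks positions 4-5-3-2-6-1, expanding outward from the peak — single-peaked.
Type 6 (peak Diaz at position 5): ranking walks positions 5-4-3-6-2-1, expanding outward from the peak — single-peaked.
Type 7 (peak Singh at position 3): ranking walks positions 3-2-1-4-5-6, expanding outward from the peak — single-peaked.
Type 8 (peak Gupta at position 4): ranking walks positions 4-3-2-5-6-1, expanding outward from the peak — single-peaked.
Type 9 (peak Gupta at position 4): ranking walks positions 4-5-6-3-2-1, expanding outward from the peak — single-peaked.
Every ranking is single-peaked on this axis.

yes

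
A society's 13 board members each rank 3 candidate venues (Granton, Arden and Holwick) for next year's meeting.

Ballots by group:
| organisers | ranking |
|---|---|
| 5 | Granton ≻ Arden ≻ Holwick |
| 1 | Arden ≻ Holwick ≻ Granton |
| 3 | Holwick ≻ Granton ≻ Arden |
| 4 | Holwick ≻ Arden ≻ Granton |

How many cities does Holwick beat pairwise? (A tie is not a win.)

Holwick against each rival (13 organisers):
Holwick vs Granton: Holwick preferred on 1+3+4 = 8 ballots; Holwick wins 8–5.
Holwick vs Arden: 7 to 6, Holwick.
Holwick beats Granton, Arden — 2 pairwise wins.

2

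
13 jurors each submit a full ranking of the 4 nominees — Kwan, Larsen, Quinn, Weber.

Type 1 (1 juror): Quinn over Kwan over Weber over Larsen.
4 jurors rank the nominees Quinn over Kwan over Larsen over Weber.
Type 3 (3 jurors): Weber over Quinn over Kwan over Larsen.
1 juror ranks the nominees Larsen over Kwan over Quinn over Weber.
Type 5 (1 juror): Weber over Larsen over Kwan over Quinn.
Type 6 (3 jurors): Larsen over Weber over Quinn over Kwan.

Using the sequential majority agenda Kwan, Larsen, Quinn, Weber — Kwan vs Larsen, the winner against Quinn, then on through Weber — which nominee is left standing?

Weber

Round 1: Kwan vs Larsen — 8–5, Kwan advances.
Round 2: Kwan vs Quinn — 2–11, Quinn advances.
Round 3: Quinn vs Weber — 6–7, Weber advances.
Weber survives the agenda.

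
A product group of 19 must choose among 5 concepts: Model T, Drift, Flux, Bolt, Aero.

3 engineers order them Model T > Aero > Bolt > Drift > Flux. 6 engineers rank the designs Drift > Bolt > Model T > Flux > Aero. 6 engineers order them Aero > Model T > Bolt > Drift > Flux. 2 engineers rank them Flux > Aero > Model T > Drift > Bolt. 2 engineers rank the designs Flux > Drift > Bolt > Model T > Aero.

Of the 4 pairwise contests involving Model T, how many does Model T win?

4

Model T against each rival (19 engineers):
Model T vs Drift: 3+6+2 = 11 for Model T, 8 for Drift — Model T by 11–8.
Model T vs Flux: Model T is ranked higher on 3+6+6 = 15 ballots, Flux on 4. Model T wins 15–4.
Model T vs Bolt: Model T wins 11–8.
Model T vs Aero: Model T is ranked higher on 3+6+2 = 11 ballots, Aero on 8. Model T wins 11–8.
Model T beats Drift, Flux, Bolt, Aero — 4 pairwise wins.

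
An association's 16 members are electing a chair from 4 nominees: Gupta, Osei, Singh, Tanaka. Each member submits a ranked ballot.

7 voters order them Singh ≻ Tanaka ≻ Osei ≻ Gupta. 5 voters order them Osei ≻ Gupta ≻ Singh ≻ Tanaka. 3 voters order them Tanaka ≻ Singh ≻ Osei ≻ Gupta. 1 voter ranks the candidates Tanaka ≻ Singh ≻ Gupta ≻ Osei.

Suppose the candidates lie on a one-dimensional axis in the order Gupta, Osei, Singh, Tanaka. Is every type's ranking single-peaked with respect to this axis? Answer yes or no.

no

Axis positions: Gupta=1, Osei=2, Singh=3, Tanaka=4.
Type 1 (peak Singh at position 3): ranking walks positions 3-4-2-1, expanding outward from the peak — single-peaked.
Type 2 (peak Osei at position 2): ranking walks positions 2-1-3-4, expanding outward from the peak — single-peaked.
Type 3 (peak Tanaka at position 4): ranking walks positions 4-3-2-1, expanding outward from the peak — single-peaked.
Type 4: ranking walks positions 4-3-1-2; Gupta is ranked above Osei even though Osei lies between Gupta and the peak Tanaka on the axis — preferences dip and rise again. Not single-peaked.
Type 4 violates single-peakedness, so the profile is not single-peaked on this axis.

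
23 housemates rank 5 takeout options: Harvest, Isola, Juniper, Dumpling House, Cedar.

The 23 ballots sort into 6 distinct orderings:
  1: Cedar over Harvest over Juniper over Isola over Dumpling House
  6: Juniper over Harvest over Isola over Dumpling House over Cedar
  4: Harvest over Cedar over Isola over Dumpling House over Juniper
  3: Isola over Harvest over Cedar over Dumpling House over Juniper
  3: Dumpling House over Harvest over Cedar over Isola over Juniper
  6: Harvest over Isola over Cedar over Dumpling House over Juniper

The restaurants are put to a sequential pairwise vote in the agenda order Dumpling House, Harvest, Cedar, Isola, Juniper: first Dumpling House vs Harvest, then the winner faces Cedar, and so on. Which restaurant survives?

Harvest

Round 1: Dumpling House vs Harvest — 3–20, Harvest advances.
Round 2: Harvest vs Cedar — 22–1, Harvest advances.
Round 3: Harvest vs Isola — 20–3, Harvest advances.
Round 4: Harvest vs Juniper — 17–6, Harvest advances.
The agenda winner is Harvest.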